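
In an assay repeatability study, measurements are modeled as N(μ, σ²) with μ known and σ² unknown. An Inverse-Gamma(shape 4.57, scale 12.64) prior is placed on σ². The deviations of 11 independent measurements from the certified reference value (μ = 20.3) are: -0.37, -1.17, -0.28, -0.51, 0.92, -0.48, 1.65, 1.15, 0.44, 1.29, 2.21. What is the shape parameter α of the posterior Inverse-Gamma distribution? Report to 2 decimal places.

10.07

With known mean μ and an Inverse-Gamma(α, β) prior on σ², the Normal likelihood is conjugate: posterior is Inv-Gamma(α + n/2, β + Σ(xᵢ−μ)²/2).
Σ(xᵢ−μ)² = (-0.37)² + (-1.17)² + (-0.28)² + (-0.51)² + (0.92)² + (-0.48)² + (1.65)² + (1.15)² + (0.44)² + (1.29)² + (2.21)² = 13.7079.
Posterior: Inv-Gamma(4.57 + 11/2, 12.64 + 13.7079/2) = Inv-Gamma(10.07, 19.49395).
Posterior α = 10.07.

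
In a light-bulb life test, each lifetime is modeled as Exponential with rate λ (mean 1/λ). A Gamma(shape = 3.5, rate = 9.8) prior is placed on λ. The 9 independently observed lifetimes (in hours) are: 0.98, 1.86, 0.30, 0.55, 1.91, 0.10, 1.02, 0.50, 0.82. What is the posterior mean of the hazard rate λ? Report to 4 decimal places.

With a Gamma(shape α, rate β) prior on the exponential rate λ, the posterior after n observations with total T = Σxᵢ is Gamma(α+n, β+T).
Sum of observations T = 8.04 hours; n = 9.
Posterior: Gamma(3.5+9, 9.8+8.04) = Gamma(12.5, 17.84).
Posterior mean of λ = α/β = 12.5/17.84 = 0.7007.

0.7007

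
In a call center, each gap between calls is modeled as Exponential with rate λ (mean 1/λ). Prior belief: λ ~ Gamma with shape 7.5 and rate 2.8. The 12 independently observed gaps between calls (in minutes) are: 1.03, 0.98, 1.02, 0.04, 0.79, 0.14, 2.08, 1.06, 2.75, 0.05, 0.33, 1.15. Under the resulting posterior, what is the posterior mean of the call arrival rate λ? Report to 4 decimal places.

1.3713

With a Gamma(shape α, rate β) prior on the exponential rate λ, the posterior after n observations with total T = Σxᵢ is Gamma(α+n, β+T).
Sum of observations T = 11.42 minutes; n = 12.
Posterior: Gamma(7.5+12, 2.8+11.42) = Gamma(19.5, 14.22).
Posterior mean of λ = α/β = 19.5/14.22 = 1.3713.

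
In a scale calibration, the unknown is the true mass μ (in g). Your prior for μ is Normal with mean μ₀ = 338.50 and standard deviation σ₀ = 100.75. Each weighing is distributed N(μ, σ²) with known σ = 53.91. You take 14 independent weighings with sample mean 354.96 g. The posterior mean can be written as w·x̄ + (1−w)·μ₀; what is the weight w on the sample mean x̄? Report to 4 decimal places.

For Normal data with known variance σ², a Normal(μ₀, σ₀²) prior on μ is conjugate. Posterior precision = 1/σ₀² + n/σ²; posterior mean is the precision-weighted average of μ₀ and x̄.
σ₀² = 100.75² = 10150.5625, σ² = 53.91² = 2906.2881. Prior precision 1/σ₀² = 1/10150.5625; data precision n/σ² = 14/2906.2881.
w = (n/σ²)/(1/σ₀² + n/σ²) = n·σ₀²/(σ² + n·σ₀²) = 14·10150.5625/(2906.2881 + 14·10150.5625) = 142107.875/145014.1631 = 0.9800.

0.9800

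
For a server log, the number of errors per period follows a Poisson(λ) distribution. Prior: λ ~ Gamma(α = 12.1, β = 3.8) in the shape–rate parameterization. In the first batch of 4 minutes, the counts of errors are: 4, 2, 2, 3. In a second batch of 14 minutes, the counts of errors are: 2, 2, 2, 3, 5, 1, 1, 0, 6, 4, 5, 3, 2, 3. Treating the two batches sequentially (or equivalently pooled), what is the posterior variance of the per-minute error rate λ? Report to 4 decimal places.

With a Gamma(shape α, rate β) prior, the Poisson likelihood is conjugate: the posterior is Gamma(α + ΣXᵢ, β + n).
Batch 1: sum of counts S = 11 over n = 4 minutes.
After batch 1: Gamma(α+S, β+n) = Gamma(12.1+11, 3.8+4) = Gamma(23.1, 7.8).
Batch 2: sum of counts S = 39 over n = 14 minutes.
After batch 2: Gamma(α+S, β+n) = Gamma(23.1+39, 7.8+14) = Gamma(62.1, 21.8).
Var = α/β² = 62.1/21.8² = 0.1307.

0.1307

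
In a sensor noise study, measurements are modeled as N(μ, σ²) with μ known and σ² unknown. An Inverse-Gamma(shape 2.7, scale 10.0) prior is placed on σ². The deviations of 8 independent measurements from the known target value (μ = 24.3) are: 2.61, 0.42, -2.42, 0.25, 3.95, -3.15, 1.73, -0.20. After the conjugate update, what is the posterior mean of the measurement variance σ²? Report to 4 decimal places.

5.3917

With known mean μ and an Inverse-Gamma(α, β) prior on σ², the Normal likelihood is conjugate: posterior is Inv-Gamma(α + n/2, β + Σ(xᵢ−μ)²/2).
Σ(xᵢ−μ)² = (2.61)² + (0.42)² + (-2.42)² + (0.25)² + (3.95)² + (-3.15)² + (1.73)² + (-0.20)² = 41.4653.
Posterior: Inv-Gamma(2.7 + 8/2, 10.0 + 41.4653/2) = Inv-Gamma(6.70, 30.73265).
E[σ²|data] = β/(α−1) = 30.73265/5.70 = 5.3917.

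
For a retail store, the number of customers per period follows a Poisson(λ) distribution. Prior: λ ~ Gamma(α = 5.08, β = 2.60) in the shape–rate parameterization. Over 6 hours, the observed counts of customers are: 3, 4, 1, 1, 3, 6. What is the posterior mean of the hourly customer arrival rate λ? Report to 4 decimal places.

With a Gamma(shape α, rate β) prior, the Poisson likelihood is conjugate: the posterior is Gamma(α + ΣXᵢ, β + n).
Sum of counts S = 18 over n = 6 hours.
Posterior: Gamma(α+S, β+n) = Gamma(5.08+18, 2.60+6) = Gamma(23.08, 8.60).
Posterior mean = α/β = 23.08/8.60 = 2.6837.

2.6837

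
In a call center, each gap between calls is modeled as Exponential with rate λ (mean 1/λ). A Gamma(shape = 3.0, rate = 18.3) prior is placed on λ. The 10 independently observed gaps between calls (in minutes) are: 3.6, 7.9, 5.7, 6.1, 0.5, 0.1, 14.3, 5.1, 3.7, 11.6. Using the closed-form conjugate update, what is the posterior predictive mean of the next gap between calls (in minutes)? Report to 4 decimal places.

6.4083

With a Gamma(shape α, rate β) prior on the exponential rate λ, the posterior after n observations with total T = Σxᵢ is Gamma(α+n, β+T).
Sum of observations T = 58.6 minutes; n = 10.
Posterior: Gamma(3.0+10, 18.3+58.6) = Gamma(13.0, 76.9).
The predictive distribution for the next observation is Lomax; its mean is β/(α−1) = 76.9/12.0 = 6.4083.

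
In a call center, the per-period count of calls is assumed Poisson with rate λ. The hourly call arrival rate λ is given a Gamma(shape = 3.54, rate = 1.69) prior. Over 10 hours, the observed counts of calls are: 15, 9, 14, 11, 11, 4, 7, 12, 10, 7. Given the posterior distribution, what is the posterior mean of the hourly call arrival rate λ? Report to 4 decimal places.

8.8571

With a Gamma(shape α, rate β) prior, the Poisson likelihood is conjugate: the posterior is Gamma(α + ΣXᵢ, β + n).
Sum of counts S = 100 over n = 10 hours.
Posterior: Gamma(α+S, β+n) = Gamma(3.54+100, 1.69+10) = Gamma(103.54, 11.69).
Posterior mean = α/β = 103.54/11.69 = 8.8571.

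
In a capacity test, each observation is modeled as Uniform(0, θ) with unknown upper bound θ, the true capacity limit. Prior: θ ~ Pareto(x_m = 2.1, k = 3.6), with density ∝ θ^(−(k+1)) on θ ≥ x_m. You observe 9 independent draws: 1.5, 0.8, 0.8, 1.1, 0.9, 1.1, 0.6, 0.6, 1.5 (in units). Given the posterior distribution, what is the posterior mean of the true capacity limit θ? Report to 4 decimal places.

A Pareto(scale x_m, shape k) prior on the upper bound θ of Uniform(0, θ) is conjugate: posterior is Pareto(max(x_m, max xᵢ), k + n).
Sample maximum = 1.5; prior scale x_m = 2.1 → posterior scale = max = 2.1.
Posterior shape = 3.6 + 9 = 12.6.
E[θ|data] = k·x_m/(k−1) = 12.6·2.1/11.6 = 2.2810.

2.2810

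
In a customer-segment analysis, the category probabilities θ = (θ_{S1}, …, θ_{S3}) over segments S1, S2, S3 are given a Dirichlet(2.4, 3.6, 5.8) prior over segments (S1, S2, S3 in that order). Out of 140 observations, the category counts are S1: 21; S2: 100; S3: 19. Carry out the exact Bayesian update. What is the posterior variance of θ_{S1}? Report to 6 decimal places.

The Dirichlet prior is conjugate to the Multinomial likelihood: each posterior αⱼ = prior αⱼ + observed count nⱼ.
Posterior concentration: (23.4, 103.6, 24.8), total = 151.8.
Var[θ_j] = α_j(Σα−α_j)/((Σα)²(Σα+1)) = 23.4·128.4/(151.8²·152.8) = 0.000853.

0.000853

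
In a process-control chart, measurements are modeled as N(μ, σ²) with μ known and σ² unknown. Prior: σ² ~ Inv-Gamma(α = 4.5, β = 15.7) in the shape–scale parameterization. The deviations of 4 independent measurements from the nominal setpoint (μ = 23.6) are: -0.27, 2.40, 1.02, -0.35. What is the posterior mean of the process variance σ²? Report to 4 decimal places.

3.4905

With known mean μ and an Inverse-Gamma(α, β) prior on σ², the Normal likelihood is conjugate: posterior is Inv-Gamma(α + n/2, β + Σ(xᵢ−μ)²/2).
Σ(xᵢ−μ)² = (-0.27)² + (2.40)² + (1.02)² + (-0.35)² = 6.9958.
Posterior: Inv-Gamma(4.5 + 4/2, 15.7 + 6.9958/2) = Inv-Gamma(6.50, 19.19790).
E[σ²|data] = β/(α−1) = 19.19790/5.50 = 3.4905.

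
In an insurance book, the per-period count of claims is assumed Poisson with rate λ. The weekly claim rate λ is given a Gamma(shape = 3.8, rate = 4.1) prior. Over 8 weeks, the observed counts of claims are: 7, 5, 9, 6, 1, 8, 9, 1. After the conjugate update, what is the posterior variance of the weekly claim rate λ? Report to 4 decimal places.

With a Gamma(shape α, rate β) prior, the Poisson likelihood is conjugate: the posterior is Gamma(α + ΣXᵢ, β + n).
Sum of counts S = 46 over n = 8 weeks.
Posterior: Gamma(α+S, β+n) = Gamma(3.8+46, 4.1+8) = Gamma(49.8, 12.1).
Var = α/β² = 49.8/12.1² = 0.3401.

0.3401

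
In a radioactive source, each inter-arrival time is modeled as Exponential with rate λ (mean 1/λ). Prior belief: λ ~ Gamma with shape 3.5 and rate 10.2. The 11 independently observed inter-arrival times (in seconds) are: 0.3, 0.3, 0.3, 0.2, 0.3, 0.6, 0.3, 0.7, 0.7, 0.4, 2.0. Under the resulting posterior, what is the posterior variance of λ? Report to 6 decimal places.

With a Gamma(shape α, rate β) prior on the exponential rate λ, the posterior after n observations with total T = Σxᵢ is Gamma(α+n, β+T).
Sum of observations T = 6.1 seconds; n = 11.
Posterior: Gamma(3.5+11, 10.2+6.1) = Gamma(14.5, 16.3).
Var = α/β² = 0.054575.

0.054575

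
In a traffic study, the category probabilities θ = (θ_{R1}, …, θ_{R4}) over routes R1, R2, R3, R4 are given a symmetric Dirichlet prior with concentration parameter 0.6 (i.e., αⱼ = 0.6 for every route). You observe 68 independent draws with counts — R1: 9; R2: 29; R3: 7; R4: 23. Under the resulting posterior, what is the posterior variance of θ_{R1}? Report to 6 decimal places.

The Dirichlet prior is conjugate to the Multinomial likelihood: each posterior αⱼ = prior αⱼ + observed count nⱼ.
Posterior concentration: (9.6, 29.6, 7.6, 23.6), total = 70.4.
Var[θ_j] = α_j(Σα−α_j)/((Σα)²(Σα+1)) = 9.6·60.8/(70.4²·71.4) = 0.001649.

0.001649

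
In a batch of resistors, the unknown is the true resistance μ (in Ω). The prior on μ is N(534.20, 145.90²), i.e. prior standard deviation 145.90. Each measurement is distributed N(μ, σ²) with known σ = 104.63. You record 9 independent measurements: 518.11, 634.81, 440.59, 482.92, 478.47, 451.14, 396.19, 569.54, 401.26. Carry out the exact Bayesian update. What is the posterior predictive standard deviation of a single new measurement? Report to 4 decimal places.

109.9912

For Normal data with known variance σ², a Normal(μ₀, σ₀²) prior on μ is conjugate. Posterior precision = 1/σ₀² + n/σ²; posterior mean is the precision-weighted average of μ₀ and x̄.
σ₀² = 145.90² = 21286.81, σ² = 104.63² = 10947.4369; σ² + n·σ₀² = 10947.4369 + 9·21286.81 = 202528.7269.
Posterior precision = 1/σ₀² + n/σ² = 1/21286.81 + 9/10947.4369 = (σ² + n·σ₀²)/(σ₀²σ²) = 202528.7269/(21286.81·10947.4369); posterior variance σₙ² = σ₀²σ²/(σ² + n·σ₀²) = 21286.81·10947.4369/202528.7269 = 1150.631877.
Predictive variance for one new observation = σₙ² + σ² = 21286.81·10947.4369/202528.7269 + 10947.4369 = σ²·(σ₀² + 202528.7269)/202528.7269 = 10947.4369·223815.5369/202528.7269 = 12098.068777; SD = √(10947.4369·223815.5369/202528.7269) = 109.9912.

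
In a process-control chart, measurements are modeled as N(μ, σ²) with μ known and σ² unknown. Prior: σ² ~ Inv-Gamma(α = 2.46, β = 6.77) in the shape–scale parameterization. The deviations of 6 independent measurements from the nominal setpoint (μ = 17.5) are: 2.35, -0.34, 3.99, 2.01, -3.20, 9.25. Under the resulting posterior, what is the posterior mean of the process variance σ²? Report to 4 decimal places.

With known mean μ and an Inverse-Gamma(α, β) prior on σ², the Normal likelihood is conjugate: posterior is Inv-Gamma(α + n/2, β + Σ(xᵢ−μ)²/2).
Σ(xᵢ−μ)² = (2.35)² + (-0.34)² + (3.99)² + (2.01)² + (-3.20)² + (9.25)² = 121.4008.
Posterior: Inv-Gamma(2.46 + 6/2, 6.77 + 121.4008/2) = Inv-Gamma(5.46, 67.47040).
E[σ²|data] = β/(α−1) = 67.47040/4.46 = 15.1279.

15.1279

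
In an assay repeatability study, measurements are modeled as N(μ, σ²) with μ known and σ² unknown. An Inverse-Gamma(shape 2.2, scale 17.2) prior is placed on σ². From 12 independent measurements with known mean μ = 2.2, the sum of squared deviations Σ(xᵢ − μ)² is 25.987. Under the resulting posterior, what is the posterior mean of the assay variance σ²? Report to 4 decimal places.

4.1935

With known mean μ and an Inverse-Gamma(α, β) prior on σ², the Normal likelihood is conjugate: posterior is Inv-Gamma(α + n/2, β + Σ(xᵢ−μ)²/2).
Posterior: Inv-Gamma(2.2 + 12/2, 17.2 + 25.987/2) = Inv-Gamma(8.20, 30.1935).
E[σ²|data] = β/(α−1) = 30.1935/7.20 = 4.1935.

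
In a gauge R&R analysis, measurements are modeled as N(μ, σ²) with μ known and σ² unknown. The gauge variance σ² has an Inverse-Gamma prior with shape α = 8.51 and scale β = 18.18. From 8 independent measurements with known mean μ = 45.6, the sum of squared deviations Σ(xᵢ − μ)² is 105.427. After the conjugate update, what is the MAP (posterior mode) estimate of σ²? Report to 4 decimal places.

5.2475

With known mean μ and an Inverse-Gamma(α, β) prior on σ², the Normal likelihood is conjugate: posterior is Inv-Gamma(α + n/2, β + Σ(xᵢ−μ)²/2).
Posterior: Inv-Gamma(8.51 + 8/2, 18.18 + 105.427/2) = Inv-Gamma(12.51, 70.8935).
Mode = β/(α+1) = 70.8935/13.51 = 5.2475.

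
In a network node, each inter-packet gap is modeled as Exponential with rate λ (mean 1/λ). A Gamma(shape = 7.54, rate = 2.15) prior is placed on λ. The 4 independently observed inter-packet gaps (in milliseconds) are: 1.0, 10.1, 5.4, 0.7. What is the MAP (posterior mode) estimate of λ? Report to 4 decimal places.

0.5447

With a Gamma(shape α, rate β) prior on the exponential rate λ, the posterior after n observations with total T = Σxᵢ is Gamma(α+n, β+T).
Sum of observations T = 17.2 milliseconds; n = 4.
Posterior: Gamma(7.54+4, 2.15+17.2) = Gamma(11.54, 19.35).
Mode = (α−1)/β = 0.5447.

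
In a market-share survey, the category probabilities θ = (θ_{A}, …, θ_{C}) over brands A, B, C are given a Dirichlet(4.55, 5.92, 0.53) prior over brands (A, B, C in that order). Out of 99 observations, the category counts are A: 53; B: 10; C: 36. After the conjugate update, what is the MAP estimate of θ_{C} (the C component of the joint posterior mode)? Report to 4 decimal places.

The Dirichlet prior is conjugate to the Multinomial likelihood: each posterior αⱼ = prior αⱼ + observed count nⱼ.
Posterior concentration: (57.55, 15.92, 36.53), total = 110.00.
Joint mode component: (α_{C}−1)/(Σα−K) = 35.53/107.00 = 0.3321.

0.3321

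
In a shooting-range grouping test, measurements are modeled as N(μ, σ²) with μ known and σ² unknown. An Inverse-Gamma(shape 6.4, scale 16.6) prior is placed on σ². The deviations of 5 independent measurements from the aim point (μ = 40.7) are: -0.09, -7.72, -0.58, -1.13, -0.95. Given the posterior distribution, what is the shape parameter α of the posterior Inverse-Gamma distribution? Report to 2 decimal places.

8.90

With known mean μ and an Inverse-Gamma(α, β) prior on σ², the Normal likelihood is conjugate: posterior is Inv-Gamma(α + n/2, β + Σ(xᵢ−μ)²/2).
Σ(xᵢ−μ)² = (-0.09)² + (-7.72)² + (-0.58)² + (-1.13)² + (-0.95)² = 62.1223.
Posterior: Inv-Gamma(6.4 + 5/2, 16.6 + 62.1223/2) = Inv-Gamma(8.90, 47.66115).
Posterior α = 8.90.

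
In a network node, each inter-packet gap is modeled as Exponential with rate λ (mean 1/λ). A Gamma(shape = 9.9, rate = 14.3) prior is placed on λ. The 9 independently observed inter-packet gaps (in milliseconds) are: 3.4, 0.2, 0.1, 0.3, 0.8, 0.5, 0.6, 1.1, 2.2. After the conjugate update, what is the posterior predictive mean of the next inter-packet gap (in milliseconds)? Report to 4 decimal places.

1.3128

With a Gamma(shape α, rate β) prior on the exponential rate λ, the posterior after n observations with total T = Σxᵢ is Gamma(α+n, β+T).
Sum of observations T = 9.2 milliseconds; n = 9.
Posterior: Gamma(9.9+9, 14.3+9.2) = Gamma(18.9, 23.5).
The predictive distribution for the next observation is Lomax; its mean is β/(α−1) = 23.5/17.9 = 1.3128.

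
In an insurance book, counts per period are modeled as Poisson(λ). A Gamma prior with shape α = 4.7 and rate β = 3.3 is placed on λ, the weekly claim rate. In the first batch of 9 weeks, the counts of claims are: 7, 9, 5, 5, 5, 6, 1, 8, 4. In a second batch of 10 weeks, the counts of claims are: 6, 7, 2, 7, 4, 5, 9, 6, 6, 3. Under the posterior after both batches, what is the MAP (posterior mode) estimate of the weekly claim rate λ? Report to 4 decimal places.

4.8744

With a Gamma(shape α, rate β) prior, the Poisson likelihood is conjugate: the posterior is Gamma(α + ΣXᵢ, β + n).
Batch 1: sum of counts S = 50 over n = 9 weeks.
After batch 1: Gamma(α+S, β+n) = Gamma(4.7+50, 3.3+9) = Gamma(54.7, 12.3).
Batch 2: sum of counts S = 55 over n = 10 weeks.
After batch 2: Gamma(α+S, β+n) = Gamma(54.7+55, 12.3+10) = Gamma(109.7, 22.3).
Mode of Gamma(α,β) for α≥1 is (α−1)/β = 108.7/22.3 = 4.8744.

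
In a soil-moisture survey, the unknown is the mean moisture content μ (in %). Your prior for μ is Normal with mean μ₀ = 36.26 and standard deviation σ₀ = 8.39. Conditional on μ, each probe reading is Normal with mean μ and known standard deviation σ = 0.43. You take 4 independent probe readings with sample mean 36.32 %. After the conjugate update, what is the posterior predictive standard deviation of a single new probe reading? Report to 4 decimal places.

For Normal data with known variance σ², a Normal(μ₀, σ₀²) prior on μ is conjugate. Posterior precision = 1/σ₀² + n/σ²; posterior mean is the precision-weighted average of μ₀ and x̄.
σ₀² = 8.39² = 70.3921, σ² = 0.43² = 0.1849; σ² + n·σ₀² = 0.1849 + 4·70.3921 = 281.7533.
Posterior precision = 1/σ₀² + n/σ² = 1/70.3921 + 4/0.1849 = (σ² + n·σ₀²)/(σ₀²σ²) = 281.7533/(70.3921·0.1849); posterior variance σₙ² = σ₀²σ²/(σ² + n·σ₀²) = 70.3921·0.1849/281.7533 = 0.046195.
Predictive variance for one new observation = σₙ² + σ² = 70.3921·0.1849/281.7533 + 0.1849 = σ²·(σ₀² + 281.7533)/281.7533 = 0.1849·352.1454/281.7533 = 0.231095; SD = √(0.1849·352.1454/281.7533) = 0.4807.

0.4807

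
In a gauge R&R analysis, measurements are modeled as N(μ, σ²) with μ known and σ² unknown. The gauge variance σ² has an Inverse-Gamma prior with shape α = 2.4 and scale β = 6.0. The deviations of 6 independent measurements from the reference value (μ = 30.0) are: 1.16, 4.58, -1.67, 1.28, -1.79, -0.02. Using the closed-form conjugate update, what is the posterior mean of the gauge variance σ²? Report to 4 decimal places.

4.7675

With known mean μ and an Inverse-Gamma(α, β) prior on σ², the Normal likelihood is conjugate: posterior is Inv-Gamma(α + n/2, β + Σ(xᵢ−μ)²/2).
Σ(xᵢ−μ)² = (1.16)² + (4.58)² + (-1.67)² + (1.28)² + (-1.79)² + (-0.02)² = 29.9538.
Posterior: Inv-Gamma(2.4 + 6/2, 6.0 + 29.9538/2) = Inv-Gamma(5.40, 20.97690).
E[σ²|data] = β/(α−1) = 20.97690/4.40 = 4.7675.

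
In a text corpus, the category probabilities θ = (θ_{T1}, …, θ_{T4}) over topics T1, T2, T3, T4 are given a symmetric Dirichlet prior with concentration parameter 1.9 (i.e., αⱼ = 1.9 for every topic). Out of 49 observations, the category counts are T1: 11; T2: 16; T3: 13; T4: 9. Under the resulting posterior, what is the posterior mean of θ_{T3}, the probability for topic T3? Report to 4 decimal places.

The Dirichlet prior is conjugate to the Multinomial likelihood: each posterior αⱼ = prior αⱼ + observed count nⱼ.
Posterior concentration: (12.9, 17.9, 14.9, 10.9), total = 56.6.
E[θ_{T3}|data] = α_{T3}/Σα = 14.9/56.6 = 0.2633.

0.2633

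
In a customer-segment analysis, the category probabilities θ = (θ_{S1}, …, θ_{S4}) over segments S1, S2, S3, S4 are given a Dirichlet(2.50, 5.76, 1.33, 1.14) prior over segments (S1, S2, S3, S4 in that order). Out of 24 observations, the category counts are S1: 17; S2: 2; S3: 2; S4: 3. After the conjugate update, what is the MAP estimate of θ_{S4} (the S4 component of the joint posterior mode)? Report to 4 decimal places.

0.1022

The Dirichlet prior is conjugate to the Multinomial likelihood: each posterior αⱼ = prior αⱼ + observed count nⱼ.
Posterior concentration: (19.50, 7.76, 3.33, 4.14), total = 34.73.
Joint mode component: (α_{S4}−1)/(Σα−K) = 3.14/30.73 = 0.1022.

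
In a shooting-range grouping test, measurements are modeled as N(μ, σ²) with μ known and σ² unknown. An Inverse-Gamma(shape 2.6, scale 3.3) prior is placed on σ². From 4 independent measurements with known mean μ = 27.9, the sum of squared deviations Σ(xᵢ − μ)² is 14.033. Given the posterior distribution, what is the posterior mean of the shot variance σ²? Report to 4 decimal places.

2.8657

With known mean μ and an Inverse-Gamma(α, β) prior on σ², the Normal likelihood is conjugate: posterior is Inv-Gamma(α + n/2, β + Σ(xᵢ−μ)²/2).
Posterior: Inv-Gamma(2.6 + 4/2, 3.3 + 14.033/2) = Inv-Gamma(4.60, 10.3165).
E[σ²|data] = β/(α−1) = 10.3165/3.60 = 2.8657.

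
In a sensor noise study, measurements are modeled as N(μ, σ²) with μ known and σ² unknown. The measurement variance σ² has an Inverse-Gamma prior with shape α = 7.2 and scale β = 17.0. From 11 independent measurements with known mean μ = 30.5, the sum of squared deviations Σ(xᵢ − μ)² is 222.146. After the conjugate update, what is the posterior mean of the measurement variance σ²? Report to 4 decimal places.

With known mean μ and an Inverse-Gamma(α, β) prior on σ², the Normal likelihood is conjugate: posterior is Inv-Gamma(α + n/2, β + Σ(xᵢ−μ)²/2).
Posterior: Inv-Gamma(7.2 + 11/2, 17.0 + 222.146/2) = Inv-Gamma(12.70, 128.0730).
E[σ²|data] = β/(α−1) = 128.0730/11.70 = 10.9464.

10.9464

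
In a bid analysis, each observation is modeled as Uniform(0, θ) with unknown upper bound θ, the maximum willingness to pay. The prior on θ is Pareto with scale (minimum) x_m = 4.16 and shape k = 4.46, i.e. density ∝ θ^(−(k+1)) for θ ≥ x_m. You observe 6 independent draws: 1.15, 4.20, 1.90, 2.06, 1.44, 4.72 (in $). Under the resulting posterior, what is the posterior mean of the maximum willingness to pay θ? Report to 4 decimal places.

A Pareto(scale x_m, shape k) prior on the upper bound θ of Uniform(0, θ) is conjugate: posterior is Pareto(max(x_m, max xᵢ), k + n).
Sample maximum = 4.72; prior scale x_m = 4.16 → posterior scale = max = 4.72.
Posterior shape = 4.46 + 6 = 10.46.
E[θ|data] = k·x_m/(k−1) = 10.46·4.72/9.46 = 5.2189.

5.2189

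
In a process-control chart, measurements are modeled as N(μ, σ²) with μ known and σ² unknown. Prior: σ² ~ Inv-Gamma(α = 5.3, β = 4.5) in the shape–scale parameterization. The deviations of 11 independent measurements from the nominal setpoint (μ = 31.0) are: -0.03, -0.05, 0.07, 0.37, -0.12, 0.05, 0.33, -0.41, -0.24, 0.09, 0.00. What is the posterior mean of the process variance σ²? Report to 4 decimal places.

0.4849

With known mean μ and an Inverse-Gamma(α, β) prior on σ², the Normal likelihood is conjugate: posterior is Inv-Gamma(α + n/2, β + Σ(xᵢ−μ)²/2).
Σ(xᵢ−μ)² = (-0.03)² + (-0.05)² + (0.07)² + (0.37)² + (-0.12)² + (0.05)² + (0.33)² + (-0.41)² + (-0.24)² + (0.09)² + (0.00)² = 0.5048.
Posterior: Inv-Gamma(5.3 + 11/2, 4.5 + 0.5048/2) = Inv-Gamma(10.80, 4.75240).
E[σ²|data] = β/(α−1) = 4.75240/9.80 = 0.4849.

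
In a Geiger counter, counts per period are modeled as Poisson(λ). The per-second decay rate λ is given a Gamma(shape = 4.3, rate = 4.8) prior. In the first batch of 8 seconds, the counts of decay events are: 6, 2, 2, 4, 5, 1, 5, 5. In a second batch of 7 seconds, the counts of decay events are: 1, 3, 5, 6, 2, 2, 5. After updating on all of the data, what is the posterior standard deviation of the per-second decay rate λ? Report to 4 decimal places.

0.3856

With a Gamma(shape α, rate β) prior, the Poisson likelihood is conjugate: the posterior is Gamma(α + ΣXᵢ, β + n).
Batch 1: sum of counts S = 30 over n = 8 seconds.
After batch 1: Gamma(α+S, β+n) = Gamma(4.3+30, 4.8+8) = Gamma(34.3, 12.8).
Batch 2: sum of counts S = 24 over n = 7 seconds.
After batch 2: Gamma(α+S, β+n) = Gamma(34.3+24, 12.8+7) = Gamma(58.3, 19.8).
SD = √α/β = √58.3/19.8 = 0.3856.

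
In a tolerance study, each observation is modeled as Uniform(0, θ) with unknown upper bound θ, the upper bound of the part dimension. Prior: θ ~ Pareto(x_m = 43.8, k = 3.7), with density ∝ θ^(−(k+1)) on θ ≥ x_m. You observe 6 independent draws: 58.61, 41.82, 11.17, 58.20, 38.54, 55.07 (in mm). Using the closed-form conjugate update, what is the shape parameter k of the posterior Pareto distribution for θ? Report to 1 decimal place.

A Pareto(scale x_m, shape k) prior on the upper bound θ of Uniform(0, θ) is conjugate: posterior is Pareto(max(x_m, max xᵢ), k + n).
Sample maximum = 58.61; prior scale x_m = 43.8 → posterior scale = max = 58.61.
Posterior shape = 3.7 + 6 = 9.7.
Posterior shape k = 9.7.

9.7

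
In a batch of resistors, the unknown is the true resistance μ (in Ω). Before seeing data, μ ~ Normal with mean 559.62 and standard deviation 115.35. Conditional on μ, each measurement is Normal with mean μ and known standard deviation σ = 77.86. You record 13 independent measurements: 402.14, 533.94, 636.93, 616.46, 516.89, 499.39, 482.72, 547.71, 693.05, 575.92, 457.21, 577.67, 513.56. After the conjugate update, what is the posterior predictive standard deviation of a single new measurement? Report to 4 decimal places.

80.7014

For Normal data with known variance σ², a Normal(μ₀, σ₀²) prior on μ is conjugate. Posterior precision = 1/σ₀² + n/σ²; posterior mean is the precision-weighted average of μ₀ and x̄.
σ₀² = 115.35² = 13305.6225, σ² = 77.86² = 6062.1796; σ² + n·σ₀² = 6062.1796 + 13·13305.6225 = 179035.2721.
Posterior precision = 1/σ₀² + n/σ² = 1/13305.6225 + 13/6062.1796 = (σ² + n·σ₀²)/(σ₀²σ²) = 179035.2721/(13305.6225·6062.1796); posterior variance σₙ² = σ₀²σ²/(σ² + n·σ₀²) = 13305.6225·6062.1796/179035.2721 = 450.531743.
Predictive variance for one new observation = σₙ² + σ² = 13305.6225·6062.1796/179035.2721 + 6062.1796 = σ²·(σ₀² + 179035.2721)/179035.2721 = 6062.1796·192340.8946/179035.2721 = 6512.711343; SD = √(6062.1796·192340.8946/179035.2721) = 80.7014.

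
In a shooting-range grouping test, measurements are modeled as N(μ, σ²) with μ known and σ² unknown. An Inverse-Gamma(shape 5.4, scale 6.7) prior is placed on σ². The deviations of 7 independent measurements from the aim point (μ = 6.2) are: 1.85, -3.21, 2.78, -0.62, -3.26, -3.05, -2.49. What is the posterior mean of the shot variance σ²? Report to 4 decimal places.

3.8842

With known mean μ and an Inverse-Gamma(α, β) prior on σ², the Normal likelihood is conjugate: posterior is Inv-Gamma(α + n/2, β + Σ(xᵢ−μ)²/2).
Σ(xᵢ−μ)² = (1.85)² + (-3.21)² + (2.78)² + (-0.62)² + (-3.26)² + (-3.05)² + (-2.49)² = 47.9696.
Posterior: Inv-Gamma(5.4 + 7/2, 6.7 + 47.9696/2) = Inv-Gamma(8.90, 30.68480).
E[σ²|data] = β/(α−1) = 30.68480/7.90 = 3.8842.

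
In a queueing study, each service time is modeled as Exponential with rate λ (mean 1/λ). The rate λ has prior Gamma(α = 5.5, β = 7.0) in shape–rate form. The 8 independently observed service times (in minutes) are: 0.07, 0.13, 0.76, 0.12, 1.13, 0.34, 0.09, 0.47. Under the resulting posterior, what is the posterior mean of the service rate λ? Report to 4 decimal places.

1.3353

With a Gamma(shape α, rate β) prior on the exponential rate λ, the posterior after n observations with total T = Σxᵢ is Gamma(α+n, β+T).
Sum of observations T = 3.11 minutes; n = 8.
Posterior: Gamma(5.5+8, 7.0+3.11) = Gamma(13.5, 10.11).
Posterior mean of λ = α/β = 13.5/10.11 = 1.3353.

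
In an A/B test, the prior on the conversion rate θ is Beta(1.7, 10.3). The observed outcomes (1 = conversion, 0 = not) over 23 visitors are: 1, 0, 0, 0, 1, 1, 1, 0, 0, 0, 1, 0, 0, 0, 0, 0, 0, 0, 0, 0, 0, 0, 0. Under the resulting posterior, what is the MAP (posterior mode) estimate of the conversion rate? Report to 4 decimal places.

The Beta prior is conjugate to a Binomial/Bernoulli likelihood; the update adds successes to α and failures to β.
Posterior: Beta(α+k, β+n−k) = Beta(1.7+5, 10.3+18) = Beta(6.7, 28.3).
Mode of Beta(a,b) for a,b>1 is (a−1)/(a+b−2) = 5.7/33.0 = 0.1727.

0.1727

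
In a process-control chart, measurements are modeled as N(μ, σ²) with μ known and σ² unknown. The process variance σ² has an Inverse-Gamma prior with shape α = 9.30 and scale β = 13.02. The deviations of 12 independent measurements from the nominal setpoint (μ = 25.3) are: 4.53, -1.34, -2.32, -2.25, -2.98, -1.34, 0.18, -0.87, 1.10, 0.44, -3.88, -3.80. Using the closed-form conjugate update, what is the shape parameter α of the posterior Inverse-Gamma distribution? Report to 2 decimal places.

With known mean μ and an Inverse-Gamma(α, β) prior on σ², the Normal likelihood is conjugate: posterior is Inv-Gamma(α + n/2, β + Σ(xᵢ−μ)²/2).
Σ(xᵢ−μ)² = (4.53)² + (-1.34)² + (-2.32)² + (-2.25)² + (-2.98)² + (-1.34)² + (0.18)² + (-0.87)² + (1.10)² + (0.44)² + (-3.88)² + (-3.80)² = 75.1247.
Posterior: Inv-Gamma(9.30 + 12/2, 13.02 + 75.1247/2) = Inv-Gamma(15.30, 50.58235).
Posterior α = 15.30.

15.30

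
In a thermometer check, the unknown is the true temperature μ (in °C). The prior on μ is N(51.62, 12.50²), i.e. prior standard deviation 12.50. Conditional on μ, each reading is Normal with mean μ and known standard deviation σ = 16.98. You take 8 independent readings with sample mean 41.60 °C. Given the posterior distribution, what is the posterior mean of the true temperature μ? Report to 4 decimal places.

For Normal data with known variance σ², a Normal(μ₀, σ₀²) prior on μ is conjugate. Posterior precision = 1/σ₀² + n/σ²; posterior mean is the precision-weighted average of μ₀ and x̄.
n·x̄ = 8·41.60 = 332.8.
σ₀² = 12.50² = 156.25, σ² = 16.98² = 288.3204; σ² + n·σ₀² = 288.3204 + 8·156.25 = 1538.3204.
Posterior mean = (μ₀/σ₀² + n·x̄/σ²)/(1/σ₀² + n/σ²) = (σ²·μ₀ + σ₀²·n·x̄)/(σ² + n·σ₀²) = (288.3204·51.62 + 156.25·332.8)/1538.3204 = 66883.099048/1538.3204 = 43.4780.

43.4780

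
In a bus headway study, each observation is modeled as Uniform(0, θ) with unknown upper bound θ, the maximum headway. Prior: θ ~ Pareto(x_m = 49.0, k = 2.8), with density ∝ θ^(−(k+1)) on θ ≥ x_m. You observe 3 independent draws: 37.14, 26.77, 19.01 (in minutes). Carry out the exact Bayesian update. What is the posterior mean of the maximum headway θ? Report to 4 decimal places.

59.2083

A Pareto(scale x_m, shape k) prior on the upper bound θ of Uniform(0, θ) is conjugate: posterior is Pareto(max(x_m, max xᵢ), k + n).
Sample maximum = 37.14; prior scale x_m = 49.0 → posterior scale = max = 49.00.
Posterior shape = 2.8 + 3 = 5.8.
E[θ|data] = k·x_m/(k−1) = 5.8·49.00/4.8 = 59.2083.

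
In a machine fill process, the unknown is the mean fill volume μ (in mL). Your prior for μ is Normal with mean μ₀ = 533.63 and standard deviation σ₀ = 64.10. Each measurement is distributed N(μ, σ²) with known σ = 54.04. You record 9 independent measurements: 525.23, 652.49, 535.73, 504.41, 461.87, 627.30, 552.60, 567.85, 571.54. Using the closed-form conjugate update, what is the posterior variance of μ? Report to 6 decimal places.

300.730912

For Normal data with known variance σ², a Normal(μ₀, σ₀²) prior on μ is conjugate. Posterior precision = 1/σ₀² + n/σ²; posterior mean is the precision-weighted average of μ₀ and x̄.
σ₀² = 64.10² = 4108.81, σ² = 54.04² = 2920.3216; σ² + n·σ₀² = 2920.3216 + 9·4108.81 = 39899.6116.
Posterior precision = 1/σ₀² + n/σ² = 1/4108.81 + 9/2920.3216 = (σ² + n·σ₀²)/(σ₀²σ²) = 39899.6116/(4108.81·2920.3216); posterior variance σₙ² = σ₀²σ²/(σ² + n·σ₀²) = 4108.81·2920.3216/39899.6116 = 300.730912.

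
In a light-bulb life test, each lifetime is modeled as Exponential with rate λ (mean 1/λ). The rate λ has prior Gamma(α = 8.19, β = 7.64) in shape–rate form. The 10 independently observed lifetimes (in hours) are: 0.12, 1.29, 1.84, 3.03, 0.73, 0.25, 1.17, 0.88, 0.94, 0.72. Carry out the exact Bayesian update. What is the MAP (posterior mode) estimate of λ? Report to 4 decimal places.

With a Gamma(shape α, rate β) prior on the exponential rate λ, the posterior after n observations with total T = Σxᵢ is Gamma(α+n, β+T).
Sum of observations T = 10.97 hours; n = 10.
Posterior: Gamma(8.19+10, 7.64+10.97) = Gamma(18.19, 18.61).
Mode = (α−1)/β = 0.9237.

0.9237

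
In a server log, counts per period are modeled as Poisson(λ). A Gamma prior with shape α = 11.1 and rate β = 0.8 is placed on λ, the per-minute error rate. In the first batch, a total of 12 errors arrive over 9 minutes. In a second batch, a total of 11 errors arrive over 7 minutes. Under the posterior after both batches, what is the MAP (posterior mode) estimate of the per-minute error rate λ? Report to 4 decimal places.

With a Gamma(shape α, rate β) prior, the Poisson likelihood is conjugate: the posterior is Gamma(α + ΣXᵢ, β + n).
After batch 1: Gamma(α+S, β+n) = Gamma(11.1+12, 0.8+9) = Gamma(23.1, 9.8).
After batch 2: Gamma(α+S, β+n) = Gamma(23.1+11, 9.8+7) = Gamma(34.1, 16.8).
Mode of Gamma(α,β) for α≥1 is (α−1)/β = 33.1/16.8 = 1.9702.

1.9702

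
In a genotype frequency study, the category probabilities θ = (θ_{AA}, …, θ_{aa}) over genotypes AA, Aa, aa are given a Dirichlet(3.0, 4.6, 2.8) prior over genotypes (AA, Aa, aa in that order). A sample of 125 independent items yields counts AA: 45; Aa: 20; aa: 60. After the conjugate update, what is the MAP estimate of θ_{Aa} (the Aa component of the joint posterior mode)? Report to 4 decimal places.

The Dirichlet prior is conjugate to the Multinomial likelihood: each posterior αⱼ = prior αⱼ + observed count nⱼ.
Posterior concentration: (48.0, 24.6, 62.8), total = 135.4.
Joint mode component: (α_{Aa}−1)/(Σα−K) = 23.6/132.4 = 0.1782.

0.1782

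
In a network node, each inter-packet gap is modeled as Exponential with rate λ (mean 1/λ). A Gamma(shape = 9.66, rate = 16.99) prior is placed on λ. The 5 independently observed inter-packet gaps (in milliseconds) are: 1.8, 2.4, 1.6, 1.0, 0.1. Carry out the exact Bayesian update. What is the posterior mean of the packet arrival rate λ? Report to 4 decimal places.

0.6136

With a Gamma(shape α, rate β) prior on the exponential rate λ, the posterior after n observations with total T = Σxᵢ is Gamma(α+n, β+T).
Sum of observations T = 6.9 milliseconds; n = 5.
Posterior: Gamma(9.66+5, 16.99+6.9) = Gamma(14.66, 23.89).
Posterior mean of λ = α/β = 14.66/23.89 = 0.6136.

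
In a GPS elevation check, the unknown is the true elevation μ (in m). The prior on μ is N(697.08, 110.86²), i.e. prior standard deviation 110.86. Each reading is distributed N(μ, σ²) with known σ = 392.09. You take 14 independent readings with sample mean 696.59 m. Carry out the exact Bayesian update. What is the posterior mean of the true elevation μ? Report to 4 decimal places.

For Normal data with known variance σ², a Normal(μ₀, σ₀²) prior on μ is conjugate. Posterior precision = 1/σ₀² + n/σ²; posterior mean is the precision-weighted average of μ₀ and x̄.
n·x̄ = 14·696.59 = 9752.26.
σ₀² = 110.86² = 12289.9396, σ² = 392.09² = 153734.5681; σ² + n·σ₀² = 153734.5681 + 14·12289.9396 = 325793.7225.
Posterior mean = (μ₀/σ₀² + n·x̄/σ²)/(1/σ₀² + n/σ²) = (σ²·μ₀ + σ₀²·n·x̄)/(σ² + n·σ₀²) = (153734.5681·697.08 + 12289.9396·9752.26)/325793.7225 = 227019979.094644/325793.7225 = 696.8212.

696.8212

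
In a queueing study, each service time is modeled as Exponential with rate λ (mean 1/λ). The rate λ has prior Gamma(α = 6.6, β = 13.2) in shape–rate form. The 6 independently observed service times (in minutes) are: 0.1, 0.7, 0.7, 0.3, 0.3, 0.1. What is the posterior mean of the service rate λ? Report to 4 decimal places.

With a Gamma(shape α, rate β) prior on the exponential rate λ, the posterior after n observations with total T = Σxᵢ is Gamma(α+n, β+T).
Sum of observations T = 2.2 minutes; n = 6.
Posterior: Gamma(6.6+6, 13.2+2.2) = Gamma(12.6, 15.4).
Posterior mean of λ = α/β = 12.6/15.4 = 0.8182.

0.8182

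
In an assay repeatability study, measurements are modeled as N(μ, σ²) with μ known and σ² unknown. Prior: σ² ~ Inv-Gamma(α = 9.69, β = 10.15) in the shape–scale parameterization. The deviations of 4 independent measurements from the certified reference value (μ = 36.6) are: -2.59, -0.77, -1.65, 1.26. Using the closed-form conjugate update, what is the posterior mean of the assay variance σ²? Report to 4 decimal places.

With known mean μ and an Inverse-Gamma(α, β) prior on σ², the Normal likelihood is conjugate: posterior is Inv-Gamma(α + n/2, β + Σ(xᵢ−μ)²/2).
Σ(xᵢ−μ)² = (-2.59)² + (-0.77)² + (-1.65)² + (1.26)² = 11.6111.
Posterior: Inv-Gamma(9.69 + 4/2, 10.15 + 11.6111/2) = Inv-Gamma(11.69, 15.95555).
E[σ²|data] = β/(α−1) = 15.95555/10.69 = 1.4926.

1.4926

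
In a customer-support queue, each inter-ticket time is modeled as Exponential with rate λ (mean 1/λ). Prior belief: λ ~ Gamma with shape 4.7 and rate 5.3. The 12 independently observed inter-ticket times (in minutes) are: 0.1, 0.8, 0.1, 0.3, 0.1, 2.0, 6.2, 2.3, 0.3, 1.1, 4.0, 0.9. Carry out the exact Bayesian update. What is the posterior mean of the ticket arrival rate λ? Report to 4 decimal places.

0.7106

With a Gamma(shape α, rate β) prior on the exponential rate λ, the posterior after n observations with total T = Σxᵢ is Gamma(α+n, β+T).
Sum of observations T = 18.2 minutes; n = 12.
Posterior: Gamma(4.7+12, 5.3+18.2) = Gamma(16.7, 23.5).
Posterior mean of λ = α/β = 16.7/23.5 = 0.7106.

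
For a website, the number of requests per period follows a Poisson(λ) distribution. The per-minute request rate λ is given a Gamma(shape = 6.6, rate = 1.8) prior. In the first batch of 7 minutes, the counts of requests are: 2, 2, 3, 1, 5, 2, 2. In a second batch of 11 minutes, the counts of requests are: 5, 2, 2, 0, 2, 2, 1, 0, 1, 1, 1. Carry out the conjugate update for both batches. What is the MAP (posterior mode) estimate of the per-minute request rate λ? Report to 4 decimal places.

With a Gamma(shape α, rate β) prior, the Poisson likelihood is conjugate: the posterior is Gamma(α + ΣXᵢ, β + n).
Batch 1: sum of counts S = 17 over n = 7 minutes.
After batch 1: Gamma(α+S, β+n) = Gamma(6.6+17, 1.8+7) = Gamma(23.6, 8.8).
Batch 2: sum of counts S = 17 over n = 11 minutes.
After batch 2: Gamma(α+S, β+n) = Gamma(23.6+17, 8.8+11) = Gamma(40.6, 19.8).
Mode of Gamma(α,β) for α≥1 is (α−1)/β = 39.6/19.8 = 2.0000.

2.0000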